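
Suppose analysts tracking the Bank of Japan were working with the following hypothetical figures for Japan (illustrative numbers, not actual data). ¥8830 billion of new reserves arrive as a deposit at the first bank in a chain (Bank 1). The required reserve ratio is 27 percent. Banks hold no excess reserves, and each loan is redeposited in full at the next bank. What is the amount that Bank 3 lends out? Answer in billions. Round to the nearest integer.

¥3435 billion

Each bank lends a fraction (1 − rr) = 0.7300 of the deposit it receives, so Bank 3 receives 8830·0.7300^2 and lends 8830·0.7300^3 ≈ 3435.0201 billion.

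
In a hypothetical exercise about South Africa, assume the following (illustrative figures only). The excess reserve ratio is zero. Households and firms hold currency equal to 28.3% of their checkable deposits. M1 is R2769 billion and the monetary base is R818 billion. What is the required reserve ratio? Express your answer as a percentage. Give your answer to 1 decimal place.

9.6%

Using m = M/MB = 2769/818 ≈ 3.385086. Since m = (1 + c)/(c + rr + e), the denominator satisfies c + rr + e = (1 + c)/m = (1 + 0.283) / 3.385086 ≈ 0.379015.
With c = 0.283 and e = 0, the required reserve ratio is 0.379015 − 0.283 − 0 = 0.096015.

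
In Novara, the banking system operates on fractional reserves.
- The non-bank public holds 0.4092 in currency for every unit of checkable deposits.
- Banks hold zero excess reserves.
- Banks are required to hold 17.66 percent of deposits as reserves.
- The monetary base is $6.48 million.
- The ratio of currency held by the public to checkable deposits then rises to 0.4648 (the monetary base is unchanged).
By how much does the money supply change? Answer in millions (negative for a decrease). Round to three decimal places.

Initially m₁ = (1 + 0.4092) / (0.1766 + 0.4092) ≈ 2.40560, so M₁ = 2.40560 × 6.48 ≈ 15.5883 million.
After the change m₂ = (1 + 0.4648) / (0.1766 + 0.4648) ≈ 2.28375, so M₂ = 2.28375 × 6.48 = 14.7987 million.
ΔM = M₂ − M₁ = 14.7987 − 15.5883 = -0.7896 million.

-0.790 million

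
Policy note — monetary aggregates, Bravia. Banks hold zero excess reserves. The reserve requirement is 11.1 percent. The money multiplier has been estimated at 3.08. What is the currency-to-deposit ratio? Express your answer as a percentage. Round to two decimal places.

Using m = 3.08. From m = (1 + c)/(c + rr + e), rearranging gives 1 + c = m·(c + rr + e), so c·(1 − m) = m·(rr + e) − 1.
Hence c = [m·(rr + e) − 1]/(1 − m) = [3.08 × (0.111 + 0) − 1] / (1 − 3.08) ≈ 0.316404.

31.64%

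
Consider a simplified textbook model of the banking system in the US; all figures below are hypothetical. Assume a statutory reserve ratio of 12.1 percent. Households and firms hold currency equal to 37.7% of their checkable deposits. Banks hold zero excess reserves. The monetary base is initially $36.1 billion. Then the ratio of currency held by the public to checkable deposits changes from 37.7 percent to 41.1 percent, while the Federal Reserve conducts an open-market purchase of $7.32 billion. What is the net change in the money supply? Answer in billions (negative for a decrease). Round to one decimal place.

$15.3 billion

Before: m₁ = (1 + 0.377) / (0.121 + 0.377) ≈ 2.7651, MB₁ = 36.1, so M₁ = 2.7651 × 36.1 ≈ 99.8201 billion.
After: m₂ = (1 + 0.411) / (0.121 + 0.411) ≈ 2.6523, MB₂ = 36.1 + 7.32 = 43.42, so M₂ = 2.6523 × 43.42 ≈ 115.1629 billion.
ΔM = M₂ − M₁ = 115.1629 − 99.8201 = 15.3428 billion.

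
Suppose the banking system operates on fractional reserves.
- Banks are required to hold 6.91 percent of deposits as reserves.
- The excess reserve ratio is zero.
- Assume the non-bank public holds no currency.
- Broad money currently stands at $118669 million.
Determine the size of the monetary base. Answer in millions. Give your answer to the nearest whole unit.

With no currency drain and no excess reserves, the money multiplier is m = 1/rr = 1/0.0691 ≈ 14.4717800.
The monetary base is MB = M / m = 118669 / 14.4717800 ≈ 8200.0279 million.

$8200 million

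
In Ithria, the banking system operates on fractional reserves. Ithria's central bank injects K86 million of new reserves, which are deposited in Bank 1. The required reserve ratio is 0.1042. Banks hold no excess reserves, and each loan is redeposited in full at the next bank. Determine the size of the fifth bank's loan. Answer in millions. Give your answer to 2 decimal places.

K49.61 million

Each bank lends a fraction (1 − rr) = 0.8958 of the deposit it receives, so Bank 5 receives 86·0.8958^4 and lends 86·0.8958^5 ≈ 49.6082 million.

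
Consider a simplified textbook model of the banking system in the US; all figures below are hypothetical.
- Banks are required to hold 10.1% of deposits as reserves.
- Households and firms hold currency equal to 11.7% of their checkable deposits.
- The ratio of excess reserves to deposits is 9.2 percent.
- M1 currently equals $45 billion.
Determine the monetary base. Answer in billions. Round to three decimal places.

$12.489 billion

The money multiplier is m = (1 + c) / (rr + e + c) = (1 + 0.117) / (0.101 + 0.092 + 0.117) ≈ 3.603226.
MB = M / m = 45 / 3.603226 ≈ 12.4888 billion.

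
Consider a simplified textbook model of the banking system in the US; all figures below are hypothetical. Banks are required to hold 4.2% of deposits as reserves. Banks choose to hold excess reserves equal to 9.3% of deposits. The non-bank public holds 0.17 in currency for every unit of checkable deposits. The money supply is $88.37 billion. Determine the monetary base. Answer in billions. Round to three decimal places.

The money multiplier is m = (1 + c) / (rr + e + c) = (1 + 0.17) / (0.042 + 0.093 + 0.17) ≈ 3.836066.
MB = M / m = 88.37 / 3.836066 ≈ 23.0366 billion.

$23.037 billion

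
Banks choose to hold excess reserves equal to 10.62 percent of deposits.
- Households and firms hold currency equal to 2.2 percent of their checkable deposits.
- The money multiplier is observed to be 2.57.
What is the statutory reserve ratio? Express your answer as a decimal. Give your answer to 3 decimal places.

Using m = 2.57. Since m = (1 + c)/(c + rr + e), the denominator satisfies c + rr + e = (1 + c)/m = (1 + 0.022) / 2.57 ≈ 0.397665.
With c = 0.022 and e = 0.1062, the statutory reserve ratio is 0.397665 − 0.022 − 0.1062 = 0.269465.

0.269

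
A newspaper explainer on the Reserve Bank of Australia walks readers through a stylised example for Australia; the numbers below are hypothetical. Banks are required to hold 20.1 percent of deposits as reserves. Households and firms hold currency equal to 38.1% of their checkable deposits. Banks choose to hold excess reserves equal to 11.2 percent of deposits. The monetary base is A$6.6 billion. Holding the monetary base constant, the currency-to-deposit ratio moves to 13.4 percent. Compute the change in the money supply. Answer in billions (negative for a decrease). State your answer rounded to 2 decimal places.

Initially m₁ = (1 + 0.381) / (0.201 + 0.112 + 0.381) ≈ 1.9899, so M₁ = 1.9899 × 6.6 ≈ 13.1333 billion.
After the change m₂ = (1 + 0.134) / (0.201 + 0.112 + 0.134) ≈ 2.5369, so M₂ = 2.5369 × 6.6 ≈ 16.7435 billion.
ΔM = M₂ − M₁ = 16.7435 − 13.1333 = 3.6102 billion.

A$3.61 billion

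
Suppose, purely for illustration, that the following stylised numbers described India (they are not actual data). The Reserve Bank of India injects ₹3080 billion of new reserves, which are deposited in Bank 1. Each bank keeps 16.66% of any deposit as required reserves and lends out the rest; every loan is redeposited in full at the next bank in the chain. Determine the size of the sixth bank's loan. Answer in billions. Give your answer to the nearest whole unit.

Each bank lends a fraction (1 − rr) = 0.8334 of the deposit it receives, so Bank 6 receives 3080·0.8334^5 and lends 3080·0.8334^6 ≈ 1031.9810 billion.

₹1032 billion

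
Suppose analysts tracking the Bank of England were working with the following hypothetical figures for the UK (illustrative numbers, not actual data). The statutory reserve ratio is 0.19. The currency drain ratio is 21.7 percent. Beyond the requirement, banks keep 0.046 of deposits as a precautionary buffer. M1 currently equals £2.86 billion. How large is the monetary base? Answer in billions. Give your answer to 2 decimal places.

The money multiplier is m = (1 + c) / (rr + e + c) = (1 + 0.217) / (0.19 + 0.046 + 0.217) ≈ 2.6865.
MB = M / m = 2.86 / 2.6865 ≈ 1.0646 billion.

£1.06 billion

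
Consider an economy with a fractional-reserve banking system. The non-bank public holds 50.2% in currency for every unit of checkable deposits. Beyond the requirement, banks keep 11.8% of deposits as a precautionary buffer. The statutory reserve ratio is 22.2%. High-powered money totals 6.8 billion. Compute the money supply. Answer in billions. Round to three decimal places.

The money multiplier is m = (1 + c) / (rr + e + c) = (1 + 0.502) / (0.222 + 0.118 + 0.502) ≈ 1.78385.
So M = m × MB = 1.78385 × 6.8 ≈ 12.1302 billion.

12.130 billion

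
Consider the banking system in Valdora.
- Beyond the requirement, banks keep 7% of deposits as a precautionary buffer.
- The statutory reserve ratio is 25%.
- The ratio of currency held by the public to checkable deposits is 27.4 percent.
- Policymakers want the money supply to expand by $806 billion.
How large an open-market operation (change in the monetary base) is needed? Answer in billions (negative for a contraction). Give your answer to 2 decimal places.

$375.80 billion

The money multiplier is m = (1 + c) / (rr + e + c) = (1 + 0.274) / (0.25 + 0.07 + 0.274) ≈ 2.144781.
ΔMB = ΔM / m = (+806) / 2.144781 ≈ 375.7959 billion.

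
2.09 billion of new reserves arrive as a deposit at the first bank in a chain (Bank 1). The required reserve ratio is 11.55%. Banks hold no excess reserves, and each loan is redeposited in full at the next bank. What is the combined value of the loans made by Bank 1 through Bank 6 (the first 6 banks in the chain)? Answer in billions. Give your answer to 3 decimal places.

8.341 billion

Bank i lends (1 − rr)^i of the original deposit: Bank 1 lends 2.09·0.8845 ≈ 1.8486, Bank 2 lends 2.09·0.8845² ≈ 1.6351, and so on.
Summing a geometric series: total = 2.09·[0.8845·(1 − 0.8845^6) / (1 − 0.8845)] ≈ 8.3413 billion.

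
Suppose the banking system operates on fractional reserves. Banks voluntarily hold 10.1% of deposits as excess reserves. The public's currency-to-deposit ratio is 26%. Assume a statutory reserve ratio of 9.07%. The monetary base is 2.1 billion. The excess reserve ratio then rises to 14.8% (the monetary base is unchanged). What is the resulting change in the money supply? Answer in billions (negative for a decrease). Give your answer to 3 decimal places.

Initially m₁ = (1 + 0.26) / (0.0907 + 0.101 + 0.26) ≈ 2.78946, so M₁ = 2.78946 × 2.1 ≈ 5.8579 billion.
After the change m₂ = (1 + 0.26) / (0.0907 + 0.148 + 0.26) ≈ 2.52657, so M₂ = 2.52657 × 2.1 ≈ 5.3058 billion.
ΔM = M₂ − M₁ = 5.3058 − 5.8579 = -0.5521 billion.

-0.552 billion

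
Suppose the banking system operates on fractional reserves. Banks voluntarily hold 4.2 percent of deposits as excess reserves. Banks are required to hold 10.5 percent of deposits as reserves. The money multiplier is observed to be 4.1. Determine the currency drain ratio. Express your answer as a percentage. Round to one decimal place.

Using m = 4.1. From m = (1 + c)/(c + rr + e), rearranging gives 1 + c = m·(c + rr + e), so c·(1 − m) = m·(rr + e) − 1.
Hence c = [m·(rr + e) − 1]/(1 − m) = [4.1 × (0.105 + 0.042) − 1] / (1 − 4.1) ≈ 0.128161.

12.8%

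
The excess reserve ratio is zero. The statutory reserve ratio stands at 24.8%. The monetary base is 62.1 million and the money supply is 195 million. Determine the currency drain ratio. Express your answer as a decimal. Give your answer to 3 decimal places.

0.103

Using m = M/MB = 195/62.1 ≈ 3.140097. From m = (1 + c)/(c + rr + e), rearranging gives 1 + c = m·(c + rr + e), so c·(1 − m) = m·(rr + e) − 1.
Hence c = [m·(rr + e) − 1]/(1 − m) = [3.140097 × (0.248 + 0) − 1] / (1 − 3.140097) ≈ 0.103386.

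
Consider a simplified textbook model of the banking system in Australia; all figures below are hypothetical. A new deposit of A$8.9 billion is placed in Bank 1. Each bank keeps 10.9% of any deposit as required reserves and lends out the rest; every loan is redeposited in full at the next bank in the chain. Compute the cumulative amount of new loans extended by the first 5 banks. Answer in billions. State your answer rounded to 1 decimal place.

Bank i lends (1 − rr)^i of the original deposit: Bank 1 lends 8.9·0.8910 = 7.9299, Bank 2 lends 8.9·0.8910² ≈ 7.0655, and so on.
Summing a geometric series: total = 8.9·[0.8910·(1 − 0.8910^5) / (1 − 0.8910)] ≈ 31.8978 billion.

A$31.9 billion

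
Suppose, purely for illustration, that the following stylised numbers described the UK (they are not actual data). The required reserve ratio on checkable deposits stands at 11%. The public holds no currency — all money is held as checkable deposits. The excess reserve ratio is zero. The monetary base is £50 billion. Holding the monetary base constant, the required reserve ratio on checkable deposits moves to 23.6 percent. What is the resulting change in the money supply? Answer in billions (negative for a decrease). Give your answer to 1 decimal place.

Initially m₁ = 1 / (0.11) ≈ 9.0909, so M₁ = 9.0909 × 50 = 454.545 billion.
After the change m₂ = 1 / (0.236) ≈ 4.2373, so M₂ = 4.2373 × 50 = 211.865 billion.
ΔM = M₂ − M₁ = 211.865 − 454.545 = -242.68 billion.

-242.7 billion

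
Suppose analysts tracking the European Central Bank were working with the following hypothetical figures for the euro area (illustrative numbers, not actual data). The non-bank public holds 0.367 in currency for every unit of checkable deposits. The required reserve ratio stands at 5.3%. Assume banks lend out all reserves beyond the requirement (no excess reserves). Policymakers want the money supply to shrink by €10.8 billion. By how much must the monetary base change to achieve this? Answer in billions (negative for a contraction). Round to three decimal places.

The money multiplier is m = (1 + c) / (rr + c) = (1 + 0.367) / (0.053 + 0.367) ≈ 3.254762.
ΔMB = ΔM / m = (−10.8) / 3.254762 ≈ -3.3182 billion.

-3.318 billion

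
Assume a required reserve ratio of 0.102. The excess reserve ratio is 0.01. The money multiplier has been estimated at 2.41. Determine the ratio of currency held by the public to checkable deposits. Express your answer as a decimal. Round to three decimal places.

0.518

Using m = 2.41. From m = (1 + c)/(c + rr + e), rearranging gives 1 + c = m·(c + rr + e), so c·(1 − m) = m·(rr + e) − 1.
Hence c = [m·(rr + e) − 1]/(1 − m) = [2.41 × (0.102 + 0.01) − 1] / (1 − 2.41) ≈ 0.517787.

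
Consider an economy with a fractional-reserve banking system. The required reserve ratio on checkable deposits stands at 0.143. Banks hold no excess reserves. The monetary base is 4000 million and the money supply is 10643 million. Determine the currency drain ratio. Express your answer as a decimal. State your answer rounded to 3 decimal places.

0.373

Using m = M/MB = 10643/4000 = 2.660750. From m = (1 + c)/(c + rr + e), rearranging gives 1 + c = m·(c + rr + e), so c·(1 − m) = m·(rr + e) − 1.
Hence c = [m·(rr + e) − 1]/(1 − m) = [2.660750 × (0.143 + 0) − 1] / (1 − 2.660750) ≈ 0.373032.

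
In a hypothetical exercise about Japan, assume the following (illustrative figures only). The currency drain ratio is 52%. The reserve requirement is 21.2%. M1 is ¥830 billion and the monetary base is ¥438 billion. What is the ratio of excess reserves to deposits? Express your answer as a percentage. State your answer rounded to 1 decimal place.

Using m = M/MB = 830/438 ≈ 1.894977. Since m = (1 + c)/(c + rr + e), the denominator satisfies c + rr + e = (1 + c)/m = (1 + 0.52) / 1.894977 ≈ 0.802121.
With c = 0.52 and rr = 0.212, the ratio of excess reserves to deposits is 0.802121 − 0.52 − 0.212 = 0.070121.

7.0%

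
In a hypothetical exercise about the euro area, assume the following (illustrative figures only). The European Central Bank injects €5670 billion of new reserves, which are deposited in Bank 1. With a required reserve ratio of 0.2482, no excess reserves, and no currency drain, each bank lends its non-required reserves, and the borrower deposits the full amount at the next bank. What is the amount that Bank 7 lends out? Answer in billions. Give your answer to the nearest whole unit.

Each bank lends a fraction (1 − rr) = 0.7518 of the deposit it receives, so Bank 7 receives 5670·0.7518^6 and lends 5670·0.7518^7 ≈ 769.6607 billion.

€770 billion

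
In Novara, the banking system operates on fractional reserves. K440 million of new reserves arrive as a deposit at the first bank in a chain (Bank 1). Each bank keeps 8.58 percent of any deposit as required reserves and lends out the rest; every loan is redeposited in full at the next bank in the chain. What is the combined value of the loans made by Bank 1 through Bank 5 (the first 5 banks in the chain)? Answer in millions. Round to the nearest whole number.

K1694 million

Bank i lends (1 − rr)^i of the original deposit: Bank 1 lends 440·0.9142 = 402.2480, Bank 2 lends 440·0.9142² ≈ 367.7351, and so on.
Summing a geometric series: total = 440·[0.9142·(1 − 0.9142^5) / (1 − 0.9142)] ≈ 1694.4747 million.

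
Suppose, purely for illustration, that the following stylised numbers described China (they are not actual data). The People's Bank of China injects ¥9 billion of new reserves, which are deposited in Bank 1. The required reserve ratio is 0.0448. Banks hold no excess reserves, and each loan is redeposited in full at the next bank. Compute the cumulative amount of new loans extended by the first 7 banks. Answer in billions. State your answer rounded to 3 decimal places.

Bank i lends (1 − rr)^i of the original deposit: Bank 1 lends 9·0.9552 = 8.5968, Bank 2 lends 9·0.9552² ≈ 8.2117, and so on.
Summing a geometric series: total = 9·[0.9552·(1 − 0.9552^7) / (1 − 0.9552)] ≈ 52.6673 billion.

¥52.667 billion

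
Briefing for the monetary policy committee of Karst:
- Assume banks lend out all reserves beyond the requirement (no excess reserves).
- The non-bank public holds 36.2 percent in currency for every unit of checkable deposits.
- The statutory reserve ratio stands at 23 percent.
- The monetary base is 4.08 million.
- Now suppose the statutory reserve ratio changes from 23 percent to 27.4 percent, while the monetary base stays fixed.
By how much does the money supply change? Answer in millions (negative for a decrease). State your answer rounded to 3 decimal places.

Initially m₁ = (1 + 0.362) / (0.23 + 0.362) ≈ 2.30068, so M₁ = 2.30068 × 4.08 ≈ 9.3868 million.
After the change m₂ = (1 + 0.362) / (0.274 + 0.362) ≈ 2.14151, so M₂ = 2.14151 × 4.08 ≈ 8.7374 million.
ΔM = M₂ − M₁ = 8.7374 − 9.3868 = -0.6494 million.

-0.649 million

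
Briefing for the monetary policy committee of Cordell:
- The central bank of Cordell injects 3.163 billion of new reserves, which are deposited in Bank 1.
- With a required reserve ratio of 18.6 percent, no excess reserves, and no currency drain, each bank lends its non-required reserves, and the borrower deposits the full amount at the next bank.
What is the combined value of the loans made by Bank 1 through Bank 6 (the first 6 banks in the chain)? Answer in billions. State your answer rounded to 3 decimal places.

9.816 billion

Bank i lends (1 − rr)^i of the original deposit: Bank 1 lends 3.163·0.8140 ≈ 2.5747, Bank 2 lends 3.163·0.8140² ≈ 2.0958, and so on.
Summing a geometric series: total = 3.163·[0.8140·(1 − 0.8140^6) / (1 − 0.8140)] ≈ 9.8156 billion.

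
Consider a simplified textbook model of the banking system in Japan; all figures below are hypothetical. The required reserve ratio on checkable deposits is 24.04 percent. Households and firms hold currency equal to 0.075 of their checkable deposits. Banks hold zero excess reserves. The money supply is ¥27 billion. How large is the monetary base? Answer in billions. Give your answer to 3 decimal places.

The money multiplier is m = (1 + c) / (rr + c) = (1 + 0.075) / (0.2404 + 0.075) ≈ 3.408370.
MB = M / m = 27 / 3.408370 ≈ 7.9217 billion.

¥7.922 billion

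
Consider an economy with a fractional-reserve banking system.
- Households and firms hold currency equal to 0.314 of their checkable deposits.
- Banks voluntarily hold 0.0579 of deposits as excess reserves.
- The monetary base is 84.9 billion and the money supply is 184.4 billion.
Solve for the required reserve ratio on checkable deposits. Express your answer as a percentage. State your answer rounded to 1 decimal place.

Using m = M/MB = 184.4/84.9 ≈ 2.171967. Since m = (1 + c)/(c + rr + e), the denominator satisfies c + rr + e = (1 + c)/m = (1 + 0.314) / 2.171967 ≈ 0.604982.
With c = 0.314 and e = 0.0579, the required reserve ratio on checkable deposits is 0.604982 − 0.314 − 0.0579 = 0.233082.

23.3%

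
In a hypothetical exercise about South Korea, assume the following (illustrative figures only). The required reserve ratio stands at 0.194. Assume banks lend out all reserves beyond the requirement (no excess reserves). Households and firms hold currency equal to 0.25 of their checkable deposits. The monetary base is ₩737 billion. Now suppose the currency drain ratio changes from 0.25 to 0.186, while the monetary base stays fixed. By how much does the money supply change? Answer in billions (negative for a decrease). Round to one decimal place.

₩225.3 billion

Initially m₁ = (1 + 0.25) / (0.194 + 0.25) ≈ 2.81532, so M₁ = 2.81532 × 737 ≈ 2074.8908 billion.
After the change m₂ = (1 + 0.186) / (0.194 + 0.186) ≈ 3.12105, so M₂ = 3.12105 × 737 ≈ 2300.2139 billion.
ΔM = M₂ − M₁ = 2300.2139 − 2074.8908 = 225.3231 billion.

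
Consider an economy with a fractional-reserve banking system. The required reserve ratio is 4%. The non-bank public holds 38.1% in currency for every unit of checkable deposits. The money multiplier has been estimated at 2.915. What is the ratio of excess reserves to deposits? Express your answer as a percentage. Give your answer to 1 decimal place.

Using m = 2.915. Since m = (1 + c)/(c + rr + e), the denominator satisfies c + rr + e = (1 + c)/m = (1 + 0.381) / 2.915 ≈ 0.473756.
With c = 0.381 and rr = 0.04, the ratio of excess reserves to deposits is 0.473756 − 0.381 − 0.04 = 0.052756.

5.3%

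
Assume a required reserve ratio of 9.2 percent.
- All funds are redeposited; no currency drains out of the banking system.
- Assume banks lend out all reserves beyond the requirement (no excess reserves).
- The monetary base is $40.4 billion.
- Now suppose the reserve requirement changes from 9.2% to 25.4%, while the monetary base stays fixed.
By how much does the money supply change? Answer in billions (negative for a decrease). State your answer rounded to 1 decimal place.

-280.1 billion

Initially m₁ = 1 / (0.092) ≈ 10.8696, so M₁ = 10.8696 × 40.4 ≈ 439.1318 billion.
After the change m₂ = 1 / (0.254) ≈ 3.9370, so M₂ = 3.9370 × 40.4 = 159.0548 billion.
ΔM = M₂ − M₁ = 159.0548 − 439.1318 = -280.077 billion.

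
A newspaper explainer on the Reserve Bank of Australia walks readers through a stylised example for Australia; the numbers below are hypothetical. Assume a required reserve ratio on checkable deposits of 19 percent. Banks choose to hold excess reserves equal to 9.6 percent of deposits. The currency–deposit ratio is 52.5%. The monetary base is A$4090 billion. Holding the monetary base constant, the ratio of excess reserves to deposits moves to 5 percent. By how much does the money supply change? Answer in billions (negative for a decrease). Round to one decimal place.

A$462.5 billion

Initially m₁ = (1 + 0.525) / (0.19 + 0.096 + 0.525) ≈ 1.880395, so M₁ = 1.880395 × 4090 ≈ 7690.8156 billion.
After the change m₂ = (1 + 0.525) / (0.19 + 0.05 + 0.525) ≈ 1.993464, so M₂ = 1.993464 × 4090 ≈ 8153.2678 billion.
ΔM = M₂ − M₁ = 8153.2678 − 7690.8156 = 462.4522 billion.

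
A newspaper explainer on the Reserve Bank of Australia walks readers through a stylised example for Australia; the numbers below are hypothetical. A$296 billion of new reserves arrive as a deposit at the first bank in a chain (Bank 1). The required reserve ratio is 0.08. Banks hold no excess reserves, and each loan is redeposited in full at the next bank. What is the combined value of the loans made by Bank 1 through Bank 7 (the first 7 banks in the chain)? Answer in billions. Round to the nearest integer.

A$1505 billion

Bank i lends (1 − rr)^i of the original deposit: Bank 1 lends 296·0.9200 = 272.3200, Bank 2 lends 296·0.9200² = 250.5344, and so on.
Summing a geometric series: total = 296·[0.9200·(1 − 0.9200^7) / (1 − 0.9200)] ≈ 1505.0902 billion.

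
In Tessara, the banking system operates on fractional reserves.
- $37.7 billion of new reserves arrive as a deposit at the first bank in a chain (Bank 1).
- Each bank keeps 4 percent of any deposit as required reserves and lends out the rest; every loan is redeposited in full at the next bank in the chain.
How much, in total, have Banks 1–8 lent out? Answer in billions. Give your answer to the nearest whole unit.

Bank i lends (1 − rr)^i of the original deposit: Bank 1 lends 37.7·0.9600 = 36.1920, Bank 2 lends 37.7·0.9600² ≈ 34.7443, and so on.
Summing a geometric series: total = 37.7·[0.9600·(1 − 0.9600^8) / (1 − 0.9600)] ≈ 252.0867 billion.

$252 billion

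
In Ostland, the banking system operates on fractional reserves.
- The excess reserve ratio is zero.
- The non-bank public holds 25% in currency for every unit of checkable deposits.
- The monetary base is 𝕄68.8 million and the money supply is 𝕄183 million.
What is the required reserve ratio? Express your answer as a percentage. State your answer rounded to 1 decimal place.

22.0%

Using m = M/MB = 183/68.8 ≈ 2.659884. Since m = (1 + c)/(c + rr + e), the denominator satisfies c + rr + e = (1 + c)/m = (1 + 0.25) / 2.659884 ≈ 0.469945.
With c = 0.25 and e = 0, the required reserve ratio is 0.469945 − 0.25 − 0 = 0.219945.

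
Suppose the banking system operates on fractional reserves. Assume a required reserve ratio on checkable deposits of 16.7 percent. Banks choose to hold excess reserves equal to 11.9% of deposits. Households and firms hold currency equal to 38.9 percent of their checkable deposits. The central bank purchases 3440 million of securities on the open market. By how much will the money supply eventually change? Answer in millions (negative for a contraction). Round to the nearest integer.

7079 million

The money multiplier is m = (1 + c) / (rr + e + c) = (1 + 0.389) / (0.167 + 0.119 + 0.389) ≈ 2.05778.
The purchase adds 3440 million of base, so ΔM = m × ΔMB = 2.05778 × (+3440) = 7078.7632 million.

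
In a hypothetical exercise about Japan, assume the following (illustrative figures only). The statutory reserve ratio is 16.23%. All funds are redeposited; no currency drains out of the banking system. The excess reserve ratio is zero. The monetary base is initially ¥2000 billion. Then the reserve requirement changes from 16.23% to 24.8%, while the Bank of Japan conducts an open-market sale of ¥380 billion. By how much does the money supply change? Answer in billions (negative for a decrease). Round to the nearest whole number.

Before: m₁ = 1 / (0.1623) ≈ 6.16143, MB₁ = 2000, so M₁ = 6.16143 × 2000 = 12322.86 billion.
After: m₂ = 1 / (0.248) ≈ 4.03226, MB₂ = 2000 − 380 = 1620, so M₂ = 4.03226 × 1620 = 6532.2612 billion.
ΔM = M₂ − M₁ = 6532.2612 − 12322.86 = -5790.5988 billion.

-5791 billion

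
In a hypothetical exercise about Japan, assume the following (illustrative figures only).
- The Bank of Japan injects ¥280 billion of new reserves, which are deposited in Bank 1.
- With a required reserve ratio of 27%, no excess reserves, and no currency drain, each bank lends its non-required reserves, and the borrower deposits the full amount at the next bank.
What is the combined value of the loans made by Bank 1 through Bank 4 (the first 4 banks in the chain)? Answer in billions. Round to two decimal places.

Bank i lends (1 − rr)^i of the original deposit: Bank 1 lends 280·0.7300 = 204.4000, Bank 2 lends 280·0.7300² = 149.2120, and so on.
Summing a geometric series: total = 280·[0.7300·(1 − 0.7300^4) / (1 − 0.7300)] ≈ 542.0518 billion.

¥542.05 billion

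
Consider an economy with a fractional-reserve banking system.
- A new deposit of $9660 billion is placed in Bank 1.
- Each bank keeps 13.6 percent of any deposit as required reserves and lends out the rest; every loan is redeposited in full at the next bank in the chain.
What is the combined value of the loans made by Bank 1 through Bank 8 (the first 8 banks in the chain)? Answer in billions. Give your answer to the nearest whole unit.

$42312 billion

Bank i lends (1 − rr)^i of the original deposit: Bank 1 lends 9660·0.8640 = 8346.2400, Bank 2 lends 9660·0.8640² ≈ 7211.1514, and so on.
Summing a geometric series: total = 9660·[0.8640·(1 − 0.8640^8) / (1 − 0.8640)] ≈ 42312.0885 billion.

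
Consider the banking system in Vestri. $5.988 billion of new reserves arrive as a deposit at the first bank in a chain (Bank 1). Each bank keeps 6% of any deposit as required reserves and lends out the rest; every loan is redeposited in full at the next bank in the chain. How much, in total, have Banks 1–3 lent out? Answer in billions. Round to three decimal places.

Bank i lends (1 − rr)^i of the original deposit: Bank 1 lends 5.988·0.9400 ≈ 5.6287, Bank 2 lends 5.988·0.9400² ≈ 5.2910, and so on.
Summing a geometric series: total = 5.988·[0.9400·(1 − 0.9400^3) / (1 − 0.9400)] ≈ 15.8933 billion.

$15.893 billion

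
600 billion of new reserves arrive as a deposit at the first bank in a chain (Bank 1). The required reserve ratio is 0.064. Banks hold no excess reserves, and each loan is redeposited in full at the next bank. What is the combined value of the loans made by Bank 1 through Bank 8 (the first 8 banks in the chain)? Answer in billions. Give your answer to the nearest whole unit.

Bank i lends (1 − rr)^i of the original deposit: Bank 1 lends 600·0.9360 = 561.6000, Bank 2 lends 600·0.9360² = 525.6576, and so on.
Summing a geometric series: total = 600·[0.9360·(1 − 0.9360^8) / (1 − 0.9360)] ≈ 3605.4360 billion.

3605 billion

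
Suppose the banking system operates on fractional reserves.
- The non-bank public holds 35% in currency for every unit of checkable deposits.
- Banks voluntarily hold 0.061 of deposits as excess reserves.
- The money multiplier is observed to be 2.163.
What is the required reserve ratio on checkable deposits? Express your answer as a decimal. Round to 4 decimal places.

0.2131

Using m = 2.163. Since m = (1 + c)/(c + rr + e), the denominator satisfies c + rr + e = (1 + c)/m = (1 + 0.35) / 2.163 ≈ 0.624133.
With c = 0.35 and e = 0.061, the required reserve ratio on checkable deposits is 0.624133 − 0.35 − 0.061 = 0.213133.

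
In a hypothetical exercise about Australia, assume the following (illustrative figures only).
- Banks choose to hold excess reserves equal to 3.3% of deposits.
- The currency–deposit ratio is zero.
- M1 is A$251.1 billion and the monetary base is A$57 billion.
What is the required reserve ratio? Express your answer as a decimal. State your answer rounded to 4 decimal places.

Using m = M/MB = 251.1/57 ≈ 4.405263. Since m = (1 + c)/(c + rr + e), the denominator satisfies c + rr + e = (1 + c)/m = (1 + 0) / 4.405263 ≈ 0.227001.
With c = 0 and e = 0.033, the required reserve ratio is 0.227001 − 0 − 0.033 = 0.194001.

0.1940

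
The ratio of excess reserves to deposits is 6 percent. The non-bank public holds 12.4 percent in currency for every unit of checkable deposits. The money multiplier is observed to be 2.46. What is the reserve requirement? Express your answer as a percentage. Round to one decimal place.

Using m = 2.46. Since m = (1 + c)/(c + rr + e), the denominator satisfies c + rr + e = (1 + c)/m = (1 + 0.124) / 2.46 ≈ 0.456911.
With c = 0.124 and e = 0.06, the reserve requirement is 0.456911 − 0.124 − 0.06 = 0.272911.

27.3%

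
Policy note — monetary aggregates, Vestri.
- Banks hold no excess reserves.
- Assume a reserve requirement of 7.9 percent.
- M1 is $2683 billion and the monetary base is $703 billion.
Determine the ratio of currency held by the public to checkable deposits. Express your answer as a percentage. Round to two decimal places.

Using m = M/MB = 2683/703 ≈ 3.816501. From m = (1 + c)/(c + rr + e), rearranging gives 1 + c = m·(c + rr + e), so c·(1 − m) = m·(rr + e) − 1.
Hence c = [m·(rr + e) − 1]/(1 − m) = [3.816501 × (0.079 + 0) − 1] / (1 − 3.816501) ≈ 0.248001.

24.80%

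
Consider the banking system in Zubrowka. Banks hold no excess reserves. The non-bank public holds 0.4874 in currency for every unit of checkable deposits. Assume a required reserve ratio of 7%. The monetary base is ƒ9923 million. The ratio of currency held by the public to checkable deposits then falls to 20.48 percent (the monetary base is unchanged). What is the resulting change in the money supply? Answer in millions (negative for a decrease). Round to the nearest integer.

Initially m₁ = (1 + 0.4874) / (0.07 + 0.4874) ≈ 2.66846, so M₁ = 2.66846 × 9923 ≈ 26479.1286 million.
After the change m₂ = (1 + 0.2048) / (0.07 + 0.2048) ≈ 4.38428, so M₂ = 4.38428 × 9923 ≈ 43505.2104 million.
ΔM = M₂ − M₁ = 43505.2104 − 26479.1286 = 17026.0818 million.

ƒ17026 million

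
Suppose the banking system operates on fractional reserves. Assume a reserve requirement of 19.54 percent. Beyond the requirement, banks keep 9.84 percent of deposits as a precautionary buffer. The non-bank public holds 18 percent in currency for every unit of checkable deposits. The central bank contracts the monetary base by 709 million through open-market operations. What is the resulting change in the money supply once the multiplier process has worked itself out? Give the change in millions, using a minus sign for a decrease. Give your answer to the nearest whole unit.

-1766 million

The money multiplier is m = (1 + c) / (rr + e + c) = (1 + 0.18) / (0.1954 + 0.0984 + 0.18) ≈ 2.4905.
The sale removes 709 million of base, so ΔM = m × ΔMB = 2.4905 × (−709) = -1765.7645 million.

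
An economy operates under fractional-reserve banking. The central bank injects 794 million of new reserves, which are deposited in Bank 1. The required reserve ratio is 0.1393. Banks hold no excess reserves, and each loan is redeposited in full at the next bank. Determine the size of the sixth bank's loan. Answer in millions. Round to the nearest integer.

Each bank lends a fraction (1 − rr) = 0.8607 of the deposit it receives, so Bank 6 receives 794·0.8607^5 and lends 794·0.8607^6 ≈ 322.7984 million.

323 million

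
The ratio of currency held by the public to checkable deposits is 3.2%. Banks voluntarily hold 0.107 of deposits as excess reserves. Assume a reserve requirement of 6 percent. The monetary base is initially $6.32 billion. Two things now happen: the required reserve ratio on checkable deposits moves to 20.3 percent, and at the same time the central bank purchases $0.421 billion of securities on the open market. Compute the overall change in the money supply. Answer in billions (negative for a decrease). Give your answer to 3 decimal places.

-12.434 billion

Before: m₁ = (1 + 0.032) / (0.06 + 0.107 + 0.032) ≈ 5.18593, MB₁ = 6.32, so M₁ = 5.18593 × 6.32 ≈ 32.7751 billion.
After: m₂ = (1 + 0.032) / (0.203 + 0.107 + 0.032) ≈ 3.01754, MB₂ = 6.32 + 0.421 = 6.741, so M₂ = 3.01754 × 6.741 ≈ 20.3412 billion.
ΔM = M₂ − M₁ = 20.3412 − 32.7751 = -12.4339 billion.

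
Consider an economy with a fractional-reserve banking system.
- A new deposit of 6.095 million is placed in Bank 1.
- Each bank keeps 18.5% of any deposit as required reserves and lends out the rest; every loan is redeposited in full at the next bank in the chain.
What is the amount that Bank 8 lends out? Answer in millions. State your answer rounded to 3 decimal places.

Each bank lends a fraction (1 − rr) = 0.8150 of the deposit it receives, so Bank 8 receives 6.095·0.8150^7 and lends 6.095·0.8150^8 ≈ 1.1864 million.

1.186 million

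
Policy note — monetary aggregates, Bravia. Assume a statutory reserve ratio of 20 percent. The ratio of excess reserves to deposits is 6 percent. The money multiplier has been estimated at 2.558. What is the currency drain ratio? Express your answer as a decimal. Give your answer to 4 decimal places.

Using m = 2.558. From m = (1 + c)/(c + rr + e), rearranging gives 1 + c = m·(c + rr + e), so c·(1 − m) = m·(rr + e) − 1.
Hence c = [m·(rr + e) − 1]/(1 − m) = [2.558 × (0.2 + 0.06) − 1] / (1 − 2.558) ≈ 0.214968.

0.2150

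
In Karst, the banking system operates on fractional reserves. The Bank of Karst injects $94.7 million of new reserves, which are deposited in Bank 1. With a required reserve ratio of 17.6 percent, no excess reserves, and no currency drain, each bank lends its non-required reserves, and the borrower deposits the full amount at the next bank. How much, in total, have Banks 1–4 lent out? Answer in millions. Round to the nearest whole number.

Bank i lends (1 − rr)^i of the original deposit: Bank 1 lends 94.7·0.8240 = 78.0328, Bank 2 lends 94.7·0.8240² ≈ 64.2990, and so on.
Summing a geometric series: total = 94.7·[0.8240·(1 − 0.8240^4) / (1 − 0.8240)] ≈ 238.9717 million.

$239 million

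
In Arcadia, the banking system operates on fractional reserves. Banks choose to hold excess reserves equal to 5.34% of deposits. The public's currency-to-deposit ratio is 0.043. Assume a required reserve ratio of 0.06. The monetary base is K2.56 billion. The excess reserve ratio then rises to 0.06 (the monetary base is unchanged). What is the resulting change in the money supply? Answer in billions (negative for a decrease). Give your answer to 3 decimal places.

Initially m₁ = (1 + 0.043) / (0.06 + 0.0534 + 0.043) ≈ 6.66880, so M₁ = 6.66880 × 2.56 ≈ 17.0721 billion.
After the change m₂ = (1 + 0.043) / (0.06 + 0.06 + 0.043) ≈ 6.39877, so M₂ = 6.39877 × 2.56 ≈ 16.3809 billion.
ΔM = M₂ − M₁ = 16.3809 − 17.0721 = -0.6912 billion.

-0.691 billion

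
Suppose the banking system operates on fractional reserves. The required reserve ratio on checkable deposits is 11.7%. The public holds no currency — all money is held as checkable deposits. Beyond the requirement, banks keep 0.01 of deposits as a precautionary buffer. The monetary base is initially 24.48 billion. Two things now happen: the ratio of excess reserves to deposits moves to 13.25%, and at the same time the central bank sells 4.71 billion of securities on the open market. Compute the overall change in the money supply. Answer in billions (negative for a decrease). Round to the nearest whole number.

-114 billion

Before: m₁ = 1 / (0.117 + 0.01) ≈ 7.8740, MB₁ = 24.48, so M₁ = 7.8740 × 24.48 ≈ 192.7555 billion.
After: m₂ = 1 / (0.117 + 0.1325) ≈ 4.0080, MB₂ = 24.48 − 4.71 = 19.77, so M₂ = 4.0080 × 19.77 ≈ 79.2382 billion.
ΔM = M₂ − M₁ = 79.2382 − 192.7555 = -113.5173 billion.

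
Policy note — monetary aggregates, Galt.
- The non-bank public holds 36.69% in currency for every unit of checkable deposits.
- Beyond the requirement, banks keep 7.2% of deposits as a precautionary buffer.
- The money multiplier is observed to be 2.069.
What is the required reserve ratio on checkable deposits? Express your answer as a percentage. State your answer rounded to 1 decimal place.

22.2%

Using m = 2.069. Since m = (1 + c)/(c + rr + e), the denominator satisfies c + rr + e = (1 + c)/m = (1 + 0.3669) / 2.069 ≈ 0.660657.
With c = 0.3669 and e = 0.072, the required reserve ratio on checkable deposits is 0.660657 − 0.3669 − 0.072 = 0.221757.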